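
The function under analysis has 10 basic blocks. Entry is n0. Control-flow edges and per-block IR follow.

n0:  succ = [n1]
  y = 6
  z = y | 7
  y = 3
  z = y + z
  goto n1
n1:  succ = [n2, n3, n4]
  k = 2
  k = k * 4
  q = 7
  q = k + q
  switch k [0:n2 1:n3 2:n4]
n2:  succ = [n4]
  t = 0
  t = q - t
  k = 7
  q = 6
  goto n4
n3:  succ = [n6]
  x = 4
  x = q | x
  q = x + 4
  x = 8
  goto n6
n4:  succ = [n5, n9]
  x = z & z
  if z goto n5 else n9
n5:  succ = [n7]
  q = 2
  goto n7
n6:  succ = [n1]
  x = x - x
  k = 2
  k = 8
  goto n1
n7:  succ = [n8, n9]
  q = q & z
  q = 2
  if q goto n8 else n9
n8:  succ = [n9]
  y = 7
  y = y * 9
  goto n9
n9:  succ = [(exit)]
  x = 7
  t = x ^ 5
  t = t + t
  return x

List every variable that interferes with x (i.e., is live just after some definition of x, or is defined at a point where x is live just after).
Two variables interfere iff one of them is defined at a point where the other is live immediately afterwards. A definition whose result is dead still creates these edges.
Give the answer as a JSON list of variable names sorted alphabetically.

Answer: ["q", "t", "z"]

Analysis:
def/use:
  n0: def={y,z} ue=∅
  n1: def={k,q} ue=∅
  n2: def={k,q,t} ue={q}
  n3: def={q,x} ue={q}
  n4: def={x} ue={z}
  n5: def={q} ue=∅
  n6: def={k,x} ue={x}
  n7: def={q} ue={q,z}
  n8: def={y} ue=∅
  n9: def={t,x} ue=∅

Backward fixpoint:
  live n0: ∅→{z}
  live n1: {z}→{q,z}
  live n2: {q,z}→{z}
  live n3: {q,z}→{x,z}
  live n4: {z}→{z}
  live n5: {z}→{q,z}
  live n6: {x,z}→{z}
  live n7: {q,z}→∅
  live n8: ∅→∅
  live n9: ∅→∅

Interference:
  k↔{q,z}
  q↔{k,t,x,z}
  t↔{q,x,z}
  x↔{q,t,z}
  y↔{z}
  z↔{k,q,t,x,y}

N(x) = ["q", "t", "z"]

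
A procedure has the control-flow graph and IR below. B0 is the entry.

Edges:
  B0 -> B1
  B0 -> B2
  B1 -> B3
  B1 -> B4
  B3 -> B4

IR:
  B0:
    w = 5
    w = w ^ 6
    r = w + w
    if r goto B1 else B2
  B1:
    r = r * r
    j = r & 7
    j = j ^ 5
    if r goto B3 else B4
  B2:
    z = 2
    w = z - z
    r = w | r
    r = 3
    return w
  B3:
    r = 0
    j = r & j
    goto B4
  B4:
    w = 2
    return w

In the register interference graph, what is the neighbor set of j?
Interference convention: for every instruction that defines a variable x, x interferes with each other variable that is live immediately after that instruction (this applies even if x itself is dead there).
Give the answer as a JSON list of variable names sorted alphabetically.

Answer: ["r"]

Derivation:
Block summaries:
  B0: def={r,w} ue=∅
  B1: def={j,r} ue={r}
  B2: def={r,w,z} ue={r}
  B3: def={j,r} ue={j}
  B4: def={w} ue=∅

Liveness:
  B0: in=∅ out={r}
  B1: in={r} out={j}
  B2: in={r} out=∅
  B3: in={j} out=∅
  B4: in=∅ out=∅

Interference:
  j↔{r}
  r↔{j,w,z}
  w↔{r}
  z↔{r}

N(j) = ["r"]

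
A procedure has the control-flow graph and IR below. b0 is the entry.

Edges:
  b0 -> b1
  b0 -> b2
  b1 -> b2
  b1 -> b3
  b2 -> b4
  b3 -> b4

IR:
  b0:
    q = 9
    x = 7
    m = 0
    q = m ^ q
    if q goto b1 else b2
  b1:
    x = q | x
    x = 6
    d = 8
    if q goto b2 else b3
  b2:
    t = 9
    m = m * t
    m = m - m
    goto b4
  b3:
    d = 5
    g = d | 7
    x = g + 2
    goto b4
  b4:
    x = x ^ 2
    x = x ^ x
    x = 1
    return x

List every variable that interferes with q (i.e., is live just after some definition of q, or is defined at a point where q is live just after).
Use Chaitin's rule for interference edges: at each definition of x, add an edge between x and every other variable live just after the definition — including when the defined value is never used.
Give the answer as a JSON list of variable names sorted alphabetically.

Block summaries:
  b0: {m,q,x} / ∅
  b1: {d,x} / {q,x}
  b2: {m,t} / {m}
  b3: {d,g,x} / ∅
  b4: {x} / {x}

Backward fixpoint:
  live b0: ∅→{m,q,x}
  live b1: {m,q,x}→{m,x}
  live b2: {m,x}→{x}
  live b3: ∅→{x}
  live b4: {x}→∅

Interference:
  d: {m,q,x}
  g: ∅
  m: {d,q,t,x}
  q: {d,m,x}
  t: {m,x}
  x: {d,m,q,t}

N(q) = ["d", "m", "x"]

Answer: ["d", "m", "x"]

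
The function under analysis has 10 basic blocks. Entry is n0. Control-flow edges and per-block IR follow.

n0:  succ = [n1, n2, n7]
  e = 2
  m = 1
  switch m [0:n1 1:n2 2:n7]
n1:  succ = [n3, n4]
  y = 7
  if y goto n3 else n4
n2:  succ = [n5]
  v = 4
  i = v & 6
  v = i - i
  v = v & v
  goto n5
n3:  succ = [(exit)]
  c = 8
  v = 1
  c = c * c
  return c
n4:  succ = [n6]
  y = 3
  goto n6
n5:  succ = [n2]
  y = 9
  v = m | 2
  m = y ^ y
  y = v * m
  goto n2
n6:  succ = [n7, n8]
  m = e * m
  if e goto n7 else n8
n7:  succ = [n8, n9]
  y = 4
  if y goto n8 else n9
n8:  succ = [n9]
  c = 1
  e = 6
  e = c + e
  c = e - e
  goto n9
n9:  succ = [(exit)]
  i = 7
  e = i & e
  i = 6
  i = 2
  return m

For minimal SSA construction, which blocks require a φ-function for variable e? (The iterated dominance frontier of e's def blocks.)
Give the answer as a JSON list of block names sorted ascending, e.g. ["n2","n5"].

idom tree: n1←n0 n2←n0 n3←n1 n4←n1 n5←n2 n6←n4 n7←n0 n8←n0 n9←n0
Join-block Dom:
  n2: preds {n0,n5}: {n0} ∩ {n0,n2,n5} = {n0}; idom=n0
  n7: preds {n0,n6}: {n0} ∩ {n0,n1,n4,n6} = {n0}; idom=n0
  n8: preds {n6,n7}: {n0,n1,n4,n6} ∩ {n0,n7} = {n0}; idom=n0
  n9: preds {n7,n8}: {n0,n7} ∩ {n0,n8} = {n0}; idom=n0

DF walk-up:
  join n2 pred n0: · stop@n0
  join n2 pred n5: n5→n2 stop@n0
  join n7 pred n0: · stop@n0
  join n7 pred n6: n6→n4→n1 stop@n0
  join n8 pred n6: n6→n4→n1 stop@n0
  join n8 pred n7: n7 stop@n0
  join n9 pred n7: n7 stop@n0
  join n9 pred n8: n8 stop@n0
  n0 → ∅
  n1 → {n7,n8}
  n2 → {n2}
  n3 → ∅
  n4 → {n7,n8}
  n5 → {n2}
  n6 → {n7,n8}
  n7 → {n8,n9}
  n8 → {n9}
  n9 → ∅

φ for e: defs {n0,n8,n9}
  DF⁺ = {n9}

Answer: ["n9"]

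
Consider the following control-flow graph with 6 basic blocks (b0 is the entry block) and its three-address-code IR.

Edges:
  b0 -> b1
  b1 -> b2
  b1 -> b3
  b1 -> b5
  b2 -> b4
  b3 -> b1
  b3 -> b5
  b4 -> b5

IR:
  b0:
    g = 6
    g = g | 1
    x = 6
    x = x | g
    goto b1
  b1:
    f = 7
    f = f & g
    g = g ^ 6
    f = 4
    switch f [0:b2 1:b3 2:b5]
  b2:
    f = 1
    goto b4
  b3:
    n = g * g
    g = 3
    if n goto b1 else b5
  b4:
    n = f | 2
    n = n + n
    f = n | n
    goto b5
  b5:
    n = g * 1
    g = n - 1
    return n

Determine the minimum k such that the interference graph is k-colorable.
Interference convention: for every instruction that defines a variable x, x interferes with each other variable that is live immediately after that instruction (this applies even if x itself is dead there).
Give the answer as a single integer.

Answer: 2

Analysis:
def/use:
  b0: {g,x} / ∅
  b1: {f,g} / {g}
  b2: {f} / ∅
  b3: {g,n} / {g}
  b4: {f,n} / {f}
  b5: {g,n} / {g}

Backward fixpoint:
  b0: in=∅ out={g}
  b1: in={g} out={g}
  b2: in={g} out={f,g}
  b3: in={g} out={g}
  b4: in={f,g} out={g}
  b5: in={g} out=∅

Conflict graph:
  f — {g}
  g — {f,n,x}
  n — {g}
  x — {g}

Registers:
  {f,g} pairwise interfere (2-clique) ⇒ χ ≥ 2
  assign f→r1 g→r0 n→r1 x→r1 — no edge inside a register ⇒ χ ≤ 2
  χ = 2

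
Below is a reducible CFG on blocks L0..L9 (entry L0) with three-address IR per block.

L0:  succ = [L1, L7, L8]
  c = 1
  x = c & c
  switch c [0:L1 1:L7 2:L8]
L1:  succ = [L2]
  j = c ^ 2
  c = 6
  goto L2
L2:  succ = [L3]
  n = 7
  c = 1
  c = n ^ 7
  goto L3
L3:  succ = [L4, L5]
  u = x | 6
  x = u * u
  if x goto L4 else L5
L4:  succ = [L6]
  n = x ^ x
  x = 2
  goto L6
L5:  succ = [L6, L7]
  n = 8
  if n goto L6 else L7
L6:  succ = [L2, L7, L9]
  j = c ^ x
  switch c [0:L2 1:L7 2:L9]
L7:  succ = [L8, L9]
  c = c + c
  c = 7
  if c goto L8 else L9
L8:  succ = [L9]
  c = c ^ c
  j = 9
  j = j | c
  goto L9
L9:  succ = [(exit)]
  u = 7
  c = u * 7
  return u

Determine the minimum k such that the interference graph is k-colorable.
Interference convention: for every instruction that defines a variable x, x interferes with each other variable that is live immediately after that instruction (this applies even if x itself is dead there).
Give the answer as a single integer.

Block summaries:
  L0: {c,x} / ∅
  L1: {c,j} / {c}
  L2: {c,n} / ∅
  L3: {u,x} / {x}
  L4: {n,x} / {x}
  L5: {n} / ∅
  L6: {j} / {c,x}
  L7: {c} / {c}
  L8: {c,j} / {c}
  L9: {c,u} / ∅

Liveness:
  L0: in=∅ out={c,x}
  L1: in={c,x} out={x}
  L2: in={x} out={c,x}
  L3: in={c,x} out={c,x}
  L4: in={c,x} out={c,x}
  L5: in={c,x} out={c,x}
  L6: in={c,x} out={c,x}
  L7: in={c} out={c}
  L8: in={c} out=∅
  L9: in=∅ out=∅

Interfere edges:
  c↔{j,n,u,x}
  j↔{c,x}
  n↔{c,x}
  u↔{c}
  x↔{c,j,n}

Colouring:
  lower bound: {c,j,x} mutually conflict ⇒ χ ≥ 3
  3-colouring: R0={c}  R1={u,x}  R2={j,n}
  χ = 3

Answer: 3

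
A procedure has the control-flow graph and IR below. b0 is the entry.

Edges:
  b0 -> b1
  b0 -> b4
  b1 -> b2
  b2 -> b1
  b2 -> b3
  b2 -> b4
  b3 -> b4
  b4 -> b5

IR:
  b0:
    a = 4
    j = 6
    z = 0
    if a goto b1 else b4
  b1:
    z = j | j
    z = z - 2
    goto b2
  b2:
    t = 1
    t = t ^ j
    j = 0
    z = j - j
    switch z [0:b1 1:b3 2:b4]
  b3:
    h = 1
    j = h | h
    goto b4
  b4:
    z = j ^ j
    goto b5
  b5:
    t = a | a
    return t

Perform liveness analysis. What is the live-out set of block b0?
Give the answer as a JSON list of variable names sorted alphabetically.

Answer: ["a", "j"]

Derivation:
Per-block:
  b0: def={a,j,z} ue=∅
  b1: def={z} ue={j}
  b2: def={j,t,z} ue={j}
  b3: def={h,j} ue=∅
  b4: def={z} ue={j}
  b5: def={t} ue={a}

Live sets:
  b0 li=∅ lo={a,j}
  b1 li={a,j} lo={a,j}
  b2 li={a,j} lo={a,j}
  b3 li={a} lo={a,j}
  b4 li={a,j} lo={a}
  b5 li={a} lo=∅

live-out(b0) = ["a", "j"]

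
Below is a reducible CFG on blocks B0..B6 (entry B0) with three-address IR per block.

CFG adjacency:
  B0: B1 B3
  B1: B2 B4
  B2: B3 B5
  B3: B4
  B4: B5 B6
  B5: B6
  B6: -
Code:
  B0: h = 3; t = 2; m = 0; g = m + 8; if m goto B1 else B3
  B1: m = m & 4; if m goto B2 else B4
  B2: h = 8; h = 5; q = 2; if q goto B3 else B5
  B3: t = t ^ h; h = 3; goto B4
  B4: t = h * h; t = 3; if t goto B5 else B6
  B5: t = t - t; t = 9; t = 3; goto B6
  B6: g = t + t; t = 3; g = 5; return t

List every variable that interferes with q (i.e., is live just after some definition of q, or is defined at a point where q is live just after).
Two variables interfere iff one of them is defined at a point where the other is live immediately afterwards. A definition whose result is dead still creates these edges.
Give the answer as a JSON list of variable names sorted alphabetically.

Answer: ["h", "t"]

Working:
Block summaries:
  B0: def={g,h,m,t} ue=∅
  B1: def={m} ue={m}
  B2: def={h,q} ue=∅
  B3: def={h,t} ue={h,t}
  B4: def={t} ue={h}
  B5: def={t} ue={t}
  B6: def={g,t} ue={t}

Live sets:
  B0: in=∅ out={h,m,t}
  B1: in={h,m,t} out={h,t}
  B2: in={t} out={h,t}
  B3: in={h,t} out={h}
  B4: in={h} out={t}
  B5: in={t} out={t}
  B6: in={t} out=∅

Conflict graph:
  g — {h,m,t}
  h — {g,m,q,t}
  m — {g,h,t}
  q — {h,t}
  t — {g,h,m,q}

N(q) = ["h", "t"]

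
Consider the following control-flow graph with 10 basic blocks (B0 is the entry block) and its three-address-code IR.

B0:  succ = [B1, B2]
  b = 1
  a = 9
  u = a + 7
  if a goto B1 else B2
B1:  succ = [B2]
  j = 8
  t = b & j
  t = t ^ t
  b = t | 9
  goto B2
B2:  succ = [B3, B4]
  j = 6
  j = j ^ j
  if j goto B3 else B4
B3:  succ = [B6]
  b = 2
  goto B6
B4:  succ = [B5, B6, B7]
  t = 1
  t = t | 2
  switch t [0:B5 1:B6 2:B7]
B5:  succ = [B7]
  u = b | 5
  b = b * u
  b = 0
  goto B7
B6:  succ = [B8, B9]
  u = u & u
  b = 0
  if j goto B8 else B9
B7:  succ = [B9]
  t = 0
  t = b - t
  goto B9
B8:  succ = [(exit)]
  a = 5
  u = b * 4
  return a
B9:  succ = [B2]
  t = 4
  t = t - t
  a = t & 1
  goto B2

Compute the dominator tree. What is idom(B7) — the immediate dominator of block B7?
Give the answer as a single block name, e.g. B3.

Answer: B4

Working:
idom tree: B1←B0 B2←B0 B3←B2 B4←B2 B5←B4 B6←B2 B7←B4 B8←B6 B9←B2
Dom∩ at merges:
  B2: preds {B0,B1,B9}: {B0} ∩ {B0,B1} ∩ {B0,B2,B9} = {B0}; idom=B0
  B6: preds {B3,B4}: {B0,B2,B3} ∩ {B0,B2,B4} = {B0,B2}; idom=B2
  B7: preds {B4,B5}: {B0,B2,B4} ∩ {B0,B2,B4,B5} = {B0,B2,B4}; idom=B4
  B9: preds {B6,B7}: {B0,B2,B6} ∩ {B0,B2,B4,B7} = {B0,B2}; idom=B2

idom(B7) = B4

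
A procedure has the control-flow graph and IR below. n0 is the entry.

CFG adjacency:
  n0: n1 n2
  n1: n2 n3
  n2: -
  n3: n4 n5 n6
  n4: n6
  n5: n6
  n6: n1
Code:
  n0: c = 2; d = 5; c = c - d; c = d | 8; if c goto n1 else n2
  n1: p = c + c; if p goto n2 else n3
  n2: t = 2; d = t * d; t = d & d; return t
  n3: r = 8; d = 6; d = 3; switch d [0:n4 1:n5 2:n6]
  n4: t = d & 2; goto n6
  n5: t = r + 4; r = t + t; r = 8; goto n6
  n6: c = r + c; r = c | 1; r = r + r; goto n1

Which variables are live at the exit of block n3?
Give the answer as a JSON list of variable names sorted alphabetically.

def/use:
  n0: def={c,d} ue=∅
  n1: def={p} ue={c}
  n2: def={d,t} ue={d}
  n3: def={d,r} ue=∅
  n4: def={t} ue={d}
  n5: def={r,t} ue={r}
  n6: def={c,r} ue={c,r}

Live sets:
  n0: in=∅ out={c,d}
  n1: in={c,d} out={c,d}
  n2: in={d} out=∅
  n3: in={c} out={c,d,r}
  n4: in={c,d,r} out={c,d,r}
  n5: in={c,d,r} out={c,d,r}
  n6: in={c,d,r} out={c,d}

live-out(n3) = ["c", "d", "r"]

Answer: ["c", "d", "r"]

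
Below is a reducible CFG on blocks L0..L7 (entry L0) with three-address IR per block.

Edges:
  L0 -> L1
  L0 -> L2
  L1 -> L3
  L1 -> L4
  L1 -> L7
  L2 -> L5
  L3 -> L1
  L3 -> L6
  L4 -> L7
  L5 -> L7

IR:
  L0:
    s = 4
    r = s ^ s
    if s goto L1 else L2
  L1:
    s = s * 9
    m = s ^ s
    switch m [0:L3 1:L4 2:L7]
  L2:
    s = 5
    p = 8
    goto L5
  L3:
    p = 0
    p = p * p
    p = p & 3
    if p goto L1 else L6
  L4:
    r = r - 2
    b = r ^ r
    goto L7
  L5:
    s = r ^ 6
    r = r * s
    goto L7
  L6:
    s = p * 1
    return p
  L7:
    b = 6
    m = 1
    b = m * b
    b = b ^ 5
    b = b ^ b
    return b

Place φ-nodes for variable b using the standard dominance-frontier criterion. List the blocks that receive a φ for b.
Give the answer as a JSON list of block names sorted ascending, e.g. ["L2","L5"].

idom tree: L1←L0 L2←L0 L3←L1 L4←L1 L5←L2 L6←L3 L7←L0
Dom at joins:
  L1: preds {L0,L3}: {L0} ∩ {L0,L1,L3} = {L0}; idom=L0
  L7: preds {L1,L4,L5}: {L0,L1} ∩ {L0,L1,L4} ∩ {L0,L2,L5} = {L0}; idom=L0

Frontier:
  L1←L0: walk · to L0
  L1←L3: walk L3→L1 to L0
  L7←L1: walk L1 to L0
  L7←L4: walk L4→L1 to L0
  L7←L5: walk L5→L2 to L0
  DF(L0)=∅
  DF(L1)={L1,L7}
  DF(L2)={L7}
  DF(L3)={L1}
  DF(L4)={L7}
  DF(L5)={L7}
  DF(L6)=∅
  DF(L7)=∅

φ for b: defs {L4,L7}
  DF⁺ = {L7}

Answer: ["L7"]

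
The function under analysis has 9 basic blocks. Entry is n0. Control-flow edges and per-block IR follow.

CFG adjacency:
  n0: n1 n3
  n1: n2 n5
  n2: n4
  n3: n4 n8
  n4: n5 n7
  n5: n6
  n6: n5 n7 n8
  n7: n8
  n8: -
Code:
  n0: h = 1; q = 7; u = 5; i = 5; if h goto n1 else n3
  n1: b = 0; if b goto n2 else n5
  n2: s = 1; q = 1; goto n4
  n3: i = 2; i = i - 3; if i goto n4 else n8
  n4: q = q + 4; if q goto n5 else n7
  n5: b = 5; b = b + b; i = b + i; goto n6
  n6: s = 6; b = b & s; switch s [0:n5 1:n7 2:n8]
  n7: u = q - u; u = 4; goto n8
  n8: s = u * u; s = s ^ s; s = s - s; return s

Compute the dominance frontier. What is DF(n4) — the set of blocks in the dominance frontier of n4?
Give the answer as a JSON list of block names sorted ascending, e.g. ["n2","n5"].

Answer: ["n5", "n7"]

Analysis:
idom tree: n1←n0 n2←n1 n3←n0 n4←n0 n5←n0 n6←n5 n7←n0 n8←n0
Dom∩ at merges:
  n4: preds {n2,n3}: {n0,n1,n2} ∩ {n0,n3} = {n0}; idom=n0
  n5: preds {n1,n4,n6}: {n0,n1} ∩ {n0,n4} ∩ {n0,n5,n6} = {n0}; idom=n0
  n7: preds {n4,n6}: {n0,n4} ∩ {n0,n5,n6} = {n0}; idom=n0
  n8: preds {n3,n6,n7}: {n0,n3} ∩ {n0,n5,n6} ∩ {n0,n7} = {n0}; idom=n0

Frontier:
  join n4 pred n2: n2→n1 stop@n0
  join n4 pred n3: n3 stop@n0
  join n5 pred n1: n1 stop@n0
  join n5 pred n4: n4 stop@n0
  join n5 pred n6: n6→n5 stop@n0
  join n7 pred n4: n4 stop@n0
  join n7 pred n6: n6→n5 stop@n0
  join n8 pred n3: n3 stop@n0
  join n8 pred n6: n6→n5 stop@n0
  join n8 pred n7: n7 stop@n0
  n0: DF=∅
  n1: DF={n4,n5}
  n2: DF={n4}
  n3: DF={n4,n8}
  n4: DF={n5,n7}
  n5: DF={n5,n7,n8}
  n6: DF={n5,n7,n8}
  n7: DF={n8}
  n8: DF=∅

DF(n4) = ["n5", "n7"]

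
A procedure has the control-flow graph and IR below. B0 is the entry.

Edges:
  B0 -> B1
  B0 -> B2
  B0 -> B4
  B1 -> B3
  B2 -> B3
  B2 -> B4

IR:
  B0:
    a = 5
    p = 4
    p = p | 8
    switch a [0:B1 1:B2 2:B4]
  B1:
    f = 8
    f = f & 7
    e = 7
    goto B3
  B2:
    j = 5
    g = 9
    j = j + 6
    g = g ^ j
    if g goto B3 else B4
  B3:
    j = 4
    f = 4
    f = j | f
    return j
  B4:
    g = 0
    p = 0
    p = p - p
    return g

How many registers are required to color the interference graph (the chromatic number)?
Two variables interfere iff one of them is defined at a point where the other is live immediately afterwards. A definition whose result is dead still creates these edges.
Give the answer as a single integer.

Per-block:
  B0: def={a,p} ue=∅
  B1: def={e,f} ue=∅
  B2: def={g,j} ue=∅
  B3: def={f,j} ue=∅
  B4: def={g,p} ue=∅

Liveness:
  B0: in=∅ out=∅
  B1: in=∅ out=∅
  B2: in=∅ out=∅
  B3: in=∅ out=∅
  B4: in=∅ out=∅

Interfere edges:
  a — {p}
  e — ∅
  f — {j}
  g — {j,p}
  j — {f,g}
  p — {a,g}

Registers:
  clique {a,p} ⇒ need ≥ 2
  2-colouring: r0={a,e,f,g}  r1={j,p}
  χ = 2

Answer: 2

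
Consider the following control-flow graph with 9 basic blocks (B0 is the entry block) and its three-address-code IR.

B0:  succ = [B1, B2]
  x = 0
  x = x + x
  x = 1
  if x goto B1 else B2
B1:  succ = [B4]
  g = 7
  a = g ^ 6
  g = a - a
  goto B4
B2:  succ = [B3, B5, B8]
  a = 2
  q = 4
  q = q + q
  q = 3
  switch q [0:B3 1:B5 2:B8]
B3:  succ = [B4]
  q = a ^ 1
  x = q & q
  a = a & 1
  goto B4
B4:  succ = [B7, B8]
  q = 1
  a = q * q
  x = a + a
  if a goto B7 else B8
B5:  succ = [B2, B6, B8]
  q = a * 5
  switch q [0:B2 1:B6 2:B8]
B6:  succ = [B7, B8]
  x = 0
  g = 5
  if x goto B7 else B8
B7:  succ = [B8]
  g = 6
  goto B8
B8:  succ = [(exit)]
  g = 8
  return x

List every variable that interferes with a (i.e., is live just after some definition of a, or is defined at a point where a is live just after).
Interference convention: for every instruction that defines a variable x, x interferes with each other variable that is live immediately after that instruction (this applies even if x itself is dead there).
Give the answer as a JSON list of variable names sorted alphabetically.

Answer: ["q", "x"]

Working:
Block summaries:
  B0: def={x} ue=∅
  B1: def={a,g} ue=∅
  B2: def={a,q} ue=∅
  B3: def={a,q,x} ue={a}
  B4: def={a,q,x} ue=∅
  B5: def={q} ue={a}
  B6: def={g,x} ue=∅
  B7: def={g} ue=∅
  B8: def={g} ue={x}

Backward fixpoint:
  B0 li=∅ lo={x}
  B1 li=∅ lo=∅
  B2 li={x} lo={a,x}
  B3 li={a} lo=∅
  B4 li=∅ lo={x}
  B5 li={a,x} lo={x}
  B6 li=∅ lo={x}
  B7 li={x} lo={x}
  B8 li={x} lo=∅

Interfere edges:
  a↔{q,x}
  g↔{x}
  q↔{a,x}
  x↔{a,g,q}

N(a) = ["q", "x"]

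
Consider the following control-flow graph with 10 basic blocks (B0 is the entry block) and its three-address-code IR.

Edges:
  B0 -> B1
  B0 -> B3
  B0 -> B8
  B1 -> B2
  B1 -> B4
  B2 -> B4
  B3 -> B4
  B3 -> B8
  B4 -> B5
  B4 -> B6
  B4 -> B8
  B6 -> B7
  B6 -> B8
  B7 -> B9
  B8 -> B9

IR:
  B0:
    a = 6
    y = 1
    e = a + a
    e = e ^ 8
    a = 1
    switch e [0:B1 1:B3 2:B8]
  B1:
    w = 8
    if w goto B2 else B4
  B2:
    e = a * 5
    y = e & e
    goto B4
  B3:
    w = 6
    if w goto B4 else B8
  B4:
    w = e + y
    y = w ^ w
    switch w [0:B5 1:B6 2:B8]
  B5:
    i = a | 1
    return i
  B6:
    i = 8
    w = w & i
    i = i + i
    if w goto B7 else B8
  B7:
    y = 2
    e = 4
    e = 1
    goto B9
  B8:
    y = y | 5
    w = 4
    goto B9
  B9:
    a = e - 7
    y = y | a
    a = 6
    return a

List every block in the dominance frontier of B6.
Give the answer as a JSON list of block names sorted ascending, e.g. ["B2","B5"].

idom tree: B1←B0 B2←B1 B3←B0 B4←B0 B5←B4 B6←B4 B7←B6 B8←B0 B9←B0
Dom∩ at merges:
  B4: preds {B1,B2,B3}: {B0,B1} ∩ {B0,B1,B2} ∩ {B0,B3} = {B0}; idom=B0
  B8: preds {B0,B3,B4,B6}: {B0} ∩ {B0,B3} ∩ {B0,B4} ∩ {B0,B4,B6} = {B0}; idom=B0
  B9: preds {B7,B8}: {B0,B4,B6,B7} ∩ {B0,B8} = {B0}; idom=B0

DF derivation:
  join B4 pred B1: B1 stop@B0
  join B4 pred B2: B2→B1 stop@B0
  join B4 pred B3: B3 stop@B0
  join B8 pred B0: · stop@B0
  join B8 pred B3: B3 stop@B0
  join B8 pred B4: B4 stop@B0
  join B8 pred B6: B6→B4 stop@B0
  join B9 pred B7: B7→B6→B4 stop@B0
  join B9 pred B8: B8 stop@B0
  DF(B0)=∅
  DF(B1)={B4}
  DF(B2)={B4}
  DF(B3)={B4,B8}
  DF(B4)={B8,B9}
  DF(B5)=∅
  DF(B6)={B8,B9}
  DF(B7)={B9}
  DF(B8)={B9}
  DF(B9)=∅

DF(B6) = ["B8", "B9"]

Answer: ["B8", "B9"]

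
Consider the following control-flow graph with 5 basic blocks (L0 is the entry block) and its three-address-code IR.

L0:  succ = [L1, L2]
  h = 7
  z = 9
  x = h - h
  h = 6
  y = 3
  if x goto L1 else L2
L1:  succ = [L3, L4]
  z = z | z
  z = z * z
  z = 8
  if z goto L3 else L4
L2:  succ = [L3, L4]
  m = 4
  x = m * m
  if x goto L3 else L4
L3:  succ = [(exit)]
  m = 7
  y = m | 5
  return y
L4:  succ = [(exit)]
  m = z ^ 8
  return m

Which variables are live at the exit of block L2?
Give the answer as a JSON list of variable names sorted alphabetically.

Per-block:
  L0: def={h,x,y,z} ue=∅
  L1: def={z} ue={z}
  L2: def={m,x} ue=∅
  L3: def={m,y} ue=∅
  L4: def={m} ue={z}

Backward fixpoint:
  L0: in=∅ out={z}
  L1: in={z} out={z}
  L2: in={z} out={z}
  L3: in=∅ out=∅
  L4: in={z} out=∅

live-out(L2) = ["z"]

Answer: ["z"]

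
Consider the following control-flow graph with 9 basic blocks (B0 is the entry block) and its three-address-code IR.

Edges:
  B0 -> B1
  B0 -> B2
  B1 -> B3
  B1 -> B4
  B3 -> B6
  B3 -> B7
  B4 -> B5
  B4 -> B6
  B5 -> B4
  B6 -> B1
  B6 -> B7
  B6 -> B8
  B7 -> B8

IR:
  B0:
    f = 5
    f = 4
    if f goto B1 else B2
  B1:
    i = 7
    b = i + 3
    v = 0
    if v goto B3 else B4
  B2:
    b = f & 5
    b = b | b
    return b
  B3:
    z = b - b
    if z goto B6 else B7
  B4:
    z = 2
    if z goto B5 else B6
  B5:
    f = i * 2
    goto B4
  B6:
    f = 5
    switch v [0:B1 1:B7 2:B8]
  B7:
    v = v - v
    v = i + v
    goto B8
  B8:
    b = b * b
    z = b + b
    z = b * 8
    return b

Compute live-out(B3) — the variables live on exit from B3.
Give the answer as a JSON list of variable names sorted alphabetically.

Answer: ["b", "i", "v"]

Derivation:
Block summaries:
  B0 def {f} use ∅
  B1 def {b,i,v} use ∅
  B2 def {b} use {f}
  B3 def {z} use {b}
  B4 def {z} use ∅
  B5 def {f} use {i}
  B6 def {f} use {v}
  B7 def {v} use {i,v}
  B8 def {b,z} use {b}

Liveness:
  live B0: ∅→{f}
  live B1: ∅→{b,i,v}
  live B2: {f}→∅
  live B3: {b,i,v}→{b,i,v}
  live B4: {b,i,v}→{b,i,v}
  live B5: {b,i,v}→{b,i,v}
  live B6: {b,i,v}→{b,i,v}
  live B7: {b,i,v}→{b}
  live B8: {b}→∅

live-out(B3) = ["b", "i", "v"]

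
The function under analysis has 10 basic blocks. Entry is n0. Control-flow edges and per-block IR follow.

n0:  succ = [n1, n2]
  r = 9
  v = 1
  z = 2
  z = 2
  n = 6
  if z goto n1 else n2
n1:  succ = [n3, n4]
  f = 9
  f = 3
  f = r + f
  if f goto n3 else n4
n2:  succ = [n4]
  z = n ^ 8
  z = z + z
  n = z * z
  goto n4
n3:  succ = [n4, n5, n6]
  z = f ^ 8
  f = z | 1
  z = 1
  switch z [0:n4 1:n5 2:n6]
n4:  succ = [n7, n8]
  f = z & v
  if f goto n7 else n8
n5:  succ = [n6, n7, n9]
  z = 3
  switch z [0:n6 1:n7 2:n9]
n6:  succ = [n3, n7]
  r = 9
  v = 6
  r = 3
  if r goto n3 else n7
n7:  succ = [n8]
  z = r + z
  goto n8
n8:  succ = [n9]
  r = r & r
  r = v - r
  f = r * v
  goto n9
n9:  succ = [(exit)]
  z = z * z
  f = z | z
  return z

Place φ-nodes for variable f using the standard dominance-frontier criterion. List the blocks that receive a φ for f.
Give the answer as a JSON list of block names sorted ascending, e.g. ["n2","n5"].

idom tree: n1←n0 n2←n0 n3←n1 n4←n0 n5←n3 n6←n3 n7←n0 n8←n0 n9←n0
Dom at joins:
  n3: preds {n1,n6}: {n0,n1} ∩ {n0,n1,n3,n6} = {n0,n1}; idom=n1
  n4: preds {n1,n2,n3}: {n0,n1} ∩ {n0,n2} ∩ {n0,n1,n3} = {n0}; idom=n0
  n6: preds {n3,n5}: {n0,n1,n3} ∩ {n0,n1,n3,n5} = {n0,n1,n3}; idom=n3
  n7: preds {n4,n5,n6}: {n0,n4} ∩ {n0,n1,n3,n5} ∩ {n0,n1,n3,n6} = {n0}; idom=n0
  n8: preds {n4,n7}: {n0,n4} ∩ {n0,n7} = {n0}; idom=n0
  n9: preds {n5,n8}: {n0,n1,n3,n5} ∩ {n0,n8} = {n0}; idom=n0

DF derivation:
  join n3 pred n1: · stop@n1
  join n3 pred n6: n6→n3 stop@n1
  join n4 pred n1: n1 stop@n0
  join n4 pred n2: n2 stop@n0
  join n4 pred n3: n3→n1 stop@n0
  join n6 pred n3: · stop@n3
  join n6 pred n5: n5 stop@n3
  join n7 pred n4: n4 stop@n0
  join n7 pred n5: n5→n3→n1 stop@n0
  join n7 pred n6: n6→n3→n1 stop@n0
  join n8 pred n4: n4 stop@n0
  join n8 pred n7: n7 stop@n0
  join n9 pred n5: n5→n3→n1 stop@n0
  join n9 pred n8: n8 stop@n0
  DF(n0)=∅
  DF(n1)={n4,n7,n9}
  DF(n2)={n4}
  DF(n3)={n3,n4,n7,n9}
  DF(n4)={n7,n8}
  DF(n5)={n6,n7,n9}
  DF(n6)={n3,n7}
  DF(n7)={n8}
  DF(n8)={n9}
  DF(n9)=∅

φ for f: defs {n1,n3,n4,n8,n9}
  DF⁺ = {n3,n4,n7,n8,n9}

Answer: ["n3", "n4", "n7", "n8", "n9"]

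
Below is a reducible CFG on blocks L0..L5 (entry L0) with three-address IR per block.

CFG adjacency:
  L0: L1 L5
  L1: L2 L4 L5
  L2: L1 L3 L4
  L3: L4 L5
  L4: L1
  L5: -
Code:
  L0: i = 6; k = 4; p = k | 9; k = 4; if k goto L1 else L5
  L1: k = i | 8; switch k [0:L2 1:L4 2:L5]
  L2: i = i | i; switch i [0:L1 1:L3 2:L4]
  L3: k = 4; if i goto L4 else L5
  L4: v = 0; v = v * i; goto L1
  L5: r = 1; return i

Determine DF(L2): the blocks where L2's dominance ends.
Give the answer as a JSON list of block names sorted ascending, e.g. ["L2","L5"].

idom tree: L1←L0 L2←L1 L3←L2 L4←L1 L5←L0
Dom at joins:
  L1: preds {L0,L2,L4}: {L0} ∩ {L0,L1,L2} ∩ {L0,L1,L4} = {L0}; idom=L0
  L4: preds {L1,L2,L3}: {L0,L1} ∩ {L0,L1,L2} ∩ {L0,L1,L2,L3} = {L0,L1}; idom=L1
  L5: preds {L0,L1,L3}: {L0} ∩ {L0,L1} ∩ {L0,L1,L2,L3} = {L0}; idom=L0

DF derivation:
  join L1 pred L0: · stop@L0
  join L1 pred L2: L2→L1 stop@L0
  join L1 pred L4: L4→L1 stop@L0
  join L4 pred L1: · stop@L1
  join L4 pred L2: L2 stop@L1
  join L4 pred L3: L3→L2 stop@L1
  join L5 pred L0: · stop@L0
  join L5 pred L1: L1 stop@L0
  join L5 pred L3: L3→L2→L1 stop@L0
  L0 → ∅
  L1 → {L1,L5}
  L2 → {L1,L4,L5}
  L3 → {L4,L5}
  L4 → {L1}
  L5 → ∅

DF(L2) = ["L1", "L4", "L5"]

Answer: ["L1", "L4", "L5"]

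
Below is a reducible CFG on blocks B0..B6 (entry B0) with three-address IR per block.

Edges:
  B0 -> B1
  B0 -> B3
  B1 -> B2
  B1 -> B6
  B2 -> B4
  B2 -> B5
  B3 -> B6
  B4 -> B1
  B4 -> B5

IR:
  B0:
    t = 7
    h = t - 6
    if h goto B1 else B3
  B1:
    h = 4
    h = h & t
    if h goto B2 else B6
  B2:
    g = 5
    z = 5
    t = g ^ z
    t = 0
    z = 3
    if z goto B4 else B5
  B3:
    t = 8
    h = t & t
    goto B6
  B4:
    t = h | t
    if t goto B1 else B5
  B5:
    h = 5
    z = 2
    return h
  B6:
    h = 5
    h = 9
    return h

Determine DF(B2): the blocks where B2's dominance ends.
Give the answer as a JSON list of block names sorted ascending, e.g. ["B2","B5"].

idom tree: B1←B0 B2←B1 B3←B0 B4←B2 B5←B2 B6←B0
Dom∩ at merges:
  B1: preds {B0,B4}: {B0} ∩ {B0,B1,B2,B4} = {B0}; idom=B0
  B5: preds {B2,B4}: {B0,B1,B2} ∩ {B0,B1,B2,B4} = {B0,B1,B2}; idom=B2
  B6: preds {B1,B3}: {B0,B1} ∩ {B0,B3} = {B0}; idom=B0

Frontier:
  B1←B0: walk · to B0
  B1←B4: walk B4→B2→B1 to B0
  B5←B2: walk · to B2
  B5←B4: walk B4 to B2
  B6←B1: walk B1 to B0
  B6←B3: walk B3 to B0
  B0: DF=∅
  B1: DF={B1,B6}
  B2: DF={B1}
  B3: DF={B6}
  B4: DF={B1,B5}
  B5: DF=∅
  B6: DF=∅

DF(B2) = ["B1"]

Answer: ["B1"]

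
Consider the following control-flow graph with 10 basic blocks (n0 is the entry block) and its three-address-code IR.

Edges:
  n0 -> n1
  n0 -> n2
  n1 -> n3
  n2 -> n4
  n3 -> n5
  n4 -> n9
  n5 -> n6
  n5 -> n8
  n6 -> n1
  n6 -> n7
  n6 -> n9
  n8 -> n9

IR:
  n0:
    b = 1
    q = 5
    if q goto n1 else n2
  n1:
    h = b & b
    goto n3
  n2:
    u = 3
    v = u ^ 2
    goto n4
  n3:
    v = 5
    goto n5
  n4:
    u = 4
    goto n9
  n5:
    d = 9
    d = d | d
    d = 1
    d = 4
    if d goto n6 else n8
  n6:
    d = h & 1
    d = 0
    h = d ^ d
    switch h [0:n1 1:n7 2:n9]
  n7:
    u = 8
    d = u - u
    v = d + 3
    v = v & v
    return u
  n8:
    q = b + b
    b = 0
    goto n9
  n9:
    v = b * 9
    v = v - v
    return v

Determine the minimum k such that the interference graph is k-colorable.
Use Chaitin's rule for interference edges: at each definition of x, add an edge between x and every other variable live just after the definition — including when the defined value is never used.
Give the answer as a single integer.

def/use:
  n0: {b,q} / ∅
  n1: {h} / {b}
  n2: {u,v} / ∅
  n3: {v} / ∅
  n4: {u} / ∅
  n5: {d} / ∅
  n6: {d,h} / {h}
  n7: {d,u,v} / ∅
  n8: {b,q} / {b}
  n9: {v} / {b}

Backward fixpoint:
  live n0: ∅→{b}
  live n1: {b}→{b,h}
  live n2: {b}→{b}
  live n3: {b,h}→{b,h}
  live n4: {b}→{b}
  live n5: {b,h}→{b,h}
  live n6: {b,h}→{b}
  live n7: ∅→∅
  live n8: {b}→{b}
  live n9: {b}→∅

Interference:
  b: {d,h,q,u,v}
  d: {b,h,u}
  h: {b,d,v}
  q: {b}
  u: {b,d,v}
  v: {b,h,u}

Registers:
  {b,d,h} pairwise interfere (3-clique) ⇒ χ ≥ 3
  assign b→c0 d→c1 h→c2 q→c1 u→c2 v→c1 — no edge inside a register ⇒ χ ≤ 3
  χ = 3

Answer: 3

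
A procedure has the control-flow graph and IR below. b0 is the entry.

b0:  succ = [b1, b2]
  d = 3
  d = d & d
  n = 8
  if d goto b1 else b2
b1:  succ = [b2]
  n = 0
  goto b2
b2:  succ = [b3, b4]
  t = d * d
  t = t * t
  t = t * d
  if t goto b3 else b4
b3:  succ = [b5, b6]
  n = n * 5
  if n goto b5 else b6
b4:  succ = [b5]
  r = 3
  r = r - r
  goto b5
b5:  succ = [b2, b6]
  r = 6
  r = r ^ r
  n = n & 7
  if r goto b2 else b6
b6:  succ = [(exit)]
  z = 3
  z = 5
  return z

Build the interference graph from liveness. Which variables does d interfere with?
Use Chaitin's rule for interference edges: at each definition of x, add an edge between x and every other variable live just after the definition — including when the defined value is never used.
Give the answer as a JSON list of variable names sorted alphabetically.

Per-block:
  b0: {d,n} / ∅
  b1: {n} / ∅
  b2: {t} / {d}
  b3: {n} / {n}
  b4: {r} / ∅
  b5: {n,r} / {n}
  b6: {z} / ∅

Liveness:
  live b0: ∅→{d,n}
  live b1: {d}→{d,n}
  live b2: {d,n}→{d,n}
  live b3: {d,n}→{d,n}
  live b4: {d,n}→{d,n}
  live b5: {d,n}→{d,n}
  live b6: ∅→∅

Conflict graph:
  d↔{n,r,t}
  n↔{d,r,t}
  r↔{d,n}
  t↔{d,n}
  z↔∅

N(d) = ["n", "r", "t"]

Answer: ["n", "r", "t"]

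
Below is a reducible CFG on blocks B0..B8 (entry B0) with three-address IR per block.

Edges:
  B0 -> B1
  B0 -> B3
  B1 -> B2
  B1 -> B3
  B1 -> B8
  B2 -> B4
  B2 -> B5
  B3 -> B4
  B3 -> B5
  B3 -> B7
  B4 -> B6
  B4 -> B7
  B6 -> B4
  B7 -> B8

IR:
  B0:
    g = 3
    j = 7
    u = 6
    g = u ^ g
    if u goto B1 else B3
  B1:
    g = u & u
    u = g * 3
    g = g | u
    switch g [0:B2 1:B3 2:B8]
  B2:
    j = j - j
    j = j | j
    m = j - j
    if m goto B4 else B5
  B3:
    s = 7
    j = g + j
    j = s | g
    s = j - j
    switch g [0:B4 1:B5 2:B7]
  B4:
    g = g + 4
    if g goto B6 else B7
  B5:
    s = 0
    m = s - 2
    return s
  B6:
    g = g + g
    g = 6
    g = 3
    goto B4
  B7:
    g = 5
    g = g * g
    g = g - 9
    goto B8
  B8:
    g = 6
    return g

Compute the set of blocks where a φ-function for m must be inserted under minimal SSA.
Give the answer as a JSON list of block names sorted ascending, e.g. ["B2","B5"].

Answer: ["B4", "B5", "B7", "B8"]

Derivation:
idom tree: B1←B0 B2←B1 B3←B0 B4←B0 B5←B0 B6←B4 B7←B0 B8←B0
Dom∩ at merges:
  B3: preds {B0,B1}: {B0} ∩ {B0,B1} = {B0}; idom=B0
  B4: preds {B2,B3,B6}: {B0,B1,B2} ∩ {B0,B3} ∩ {B0,B4,B6} = {B0}; idom=B0
  B5: preds {B2,B3}: {B0,B1,B2} ∩ {B0,B3} = {B0}; idom=B0
  B7: preds {B3,B4}: {B0,B3} ∩ {B0,B4} = {B0}; idom=B0
  B8: preds {B1,B7}: {B0,B1} ∩ {B0,B7} = {B0}; idom=B0

DF walk-up:
  B3←B0: walk · to B0
  B3←B1: walk B1 to B0
  B4←B2: walk B2→B1 to B0
  B4←B3: walk B3 to B0
  B4←B6: walk B6→B4 to B0
  B5←B2: walk B2→B1 to B0
  B5←B3: walk B3 to B0
  B7←B3: walk B3 to B0
  B7←B4: walk B4 to B0
  B8←B1: walk B1 to B0
  B8←B7: walk B7 to B0
  B0: DF=∅
  B1: DF={B3,B4,B5,B8}
  B2: DF={B4,B5}
  B3: DF={B4,B5,B7}
  B4: DF={B4,B7}
  B5: DF=∅
  B6: DF={B4}
  B7: DF={B8}
  B8: DF=∅

φ for m: defs {B2,B5}
  DF⁺ = {B4,B5,B7,B8}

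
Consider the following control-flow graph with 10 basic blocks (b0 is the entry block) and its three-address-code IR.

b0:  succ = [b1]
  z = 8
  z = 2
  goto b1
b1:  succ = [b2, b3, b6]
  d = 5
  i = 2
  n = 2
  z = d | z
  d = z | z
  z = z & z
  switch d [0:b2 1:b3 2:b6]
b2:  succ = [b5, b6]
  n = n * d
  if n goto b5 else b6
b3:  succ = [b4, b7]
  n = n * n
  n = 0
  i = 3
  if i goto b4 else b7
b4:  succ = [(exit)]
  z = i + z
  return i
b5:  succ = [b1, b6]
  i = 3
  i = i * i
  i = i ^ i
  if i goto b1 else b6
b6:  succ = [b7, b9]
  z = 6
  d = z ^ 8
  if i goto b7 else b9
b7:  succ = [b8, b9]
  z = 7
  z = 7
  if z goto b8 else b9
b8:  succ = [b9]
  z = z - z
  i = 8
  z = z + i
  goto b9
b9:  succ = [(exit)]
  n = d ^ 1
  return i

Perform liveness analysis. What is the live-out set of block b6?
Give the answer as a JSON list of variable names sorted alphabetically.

Block summaries:
  b0: {z} / ∅
  b1: {d,i,n,z} / {z}
  b2: {n} / {d,n}
  b3: {i,n} / {n}
  b4: {z} / {i,z}
  b5: {i} / ∅
  b6: {d,z} / {i}
  b7: {z} / ∅
  b8: {i,z} / {z}
  b9: {n} / {d,i}

Backward fixpoint:
  b0 li=∅ lo={z}
  b1 li={z} lo={d,i,n,z}
  b2 li={d,i,n,z} lo={i,z}
  b3 li={d,n,z} lo={d,i,z}
  b4 li={i,z} lo=∅
  b5 li={z} lo={i,z}
  b6 li={i} lo={d,i}
  b7 li={d,i} lo={d,i,z}
  b8 li={d,z} lo={d,i}
  b9 li={d,i} lo=∅

live-out(b6) = ["d", "i"]

Answer: ["d", "i"]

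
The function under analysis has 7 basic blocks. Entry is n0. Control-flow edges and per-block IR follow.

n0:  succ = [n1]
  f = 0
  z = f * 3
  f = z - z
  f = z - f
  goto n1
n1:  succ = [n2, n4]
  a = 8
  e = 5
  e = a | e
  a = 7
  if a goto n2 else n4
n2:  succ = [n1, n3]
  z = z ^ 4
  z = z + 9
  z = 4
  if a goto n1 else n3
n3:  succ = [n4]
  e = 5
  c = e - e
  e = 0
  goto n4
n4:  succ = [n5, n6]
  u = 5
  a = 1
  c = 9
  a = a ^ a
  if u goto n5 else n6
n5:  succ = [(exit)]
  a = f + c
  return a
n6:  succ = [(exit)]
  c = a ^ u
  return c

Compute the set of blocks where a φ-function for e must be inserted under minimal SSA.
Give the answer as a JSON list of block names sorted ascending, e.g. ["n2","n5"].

Answer: ["n1", "n4"]

Analysis:
idom tree: n1←n0 n2←n1 n3←n2 n4←n1 n5←n4 n6←n4
Dom at joins:
  n1: preds {n0,n2}: {n0} ∩ {n0,n1,n2} = {n0}; idom=n0
  n4: preds {n1,n3}: {n0,n1} ∩ {n0,n1,n2,n3} = {n0,n1}; idom=n1

DF walk-up:
  join n1 pred n0: · stop@n0
  join n1 pred n2: n2→n1 stop@n0
  join n4 pred n1: · stop@n1
  join n4 pred n3: n3→n2 stop@n1
  DF(n0)=∅
  DF(n1)={n1}
  DF(n2)={n1,n4}
  DF(n3)={n4}
  DF(n4)=∅
  DF(n5)=∅
  DF(n6)=∅

φ for e: defs {n1,n3}
  DF⁺ = {n1,n4}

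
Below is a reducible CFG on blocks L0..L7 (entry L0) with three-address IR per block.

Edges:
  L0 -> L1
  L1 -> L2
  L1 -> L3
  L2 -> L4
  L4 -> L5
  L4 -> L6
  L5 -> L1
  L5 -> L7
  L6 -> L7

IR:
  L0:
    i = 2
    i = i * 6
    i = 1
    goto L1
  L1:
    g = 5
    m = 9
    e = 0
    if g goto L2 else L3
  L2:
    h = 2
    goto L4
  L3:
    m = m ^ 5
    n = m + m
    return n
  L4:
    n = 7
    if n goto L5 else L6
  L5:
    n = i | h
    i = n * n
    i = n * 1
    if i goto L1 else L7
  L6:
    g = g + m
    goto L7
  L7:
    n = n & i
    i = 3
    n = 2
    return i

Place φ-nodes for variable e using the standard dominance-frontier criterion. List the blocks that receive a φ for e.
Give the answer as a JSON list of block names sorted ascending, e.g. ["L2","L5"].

idom tree: L1←L0 L2←L1 L3←L1 L4←L2 L5←L4 L6←L4 L7←L4
Join-block Dom:
  L1: preds {L0,L5}: {L0} ∩ {L0,L1,L2,L4,L5} = {L0}; idom=L0
  L7: preds {L5,L6}: {L0,L1,L2,L4,L5} ∩ {L0,L1,L2,L4,L6} = {L0,L1,L2,L4}; idom=L4

DF walk-up:
  join L1 pred L0: · stop@L0
  join L1 pred L5: L5→L4→L2→L1 stop@L0
  join L7 pred L5: L5 stop@L4
  join L7 pred L6: L6 stop@L4
  L0: DF=∅
  L1: DF={L1}
  L2: DF={L1}
  L3: DF=∅
  L4: DF={L1}
  L5: DF={L1,L7}
  L6: DF={L7}
  L7: DF=∅

φ for e: defs {L1}
  DF⁺ = {L1}

Answer: ["L1"]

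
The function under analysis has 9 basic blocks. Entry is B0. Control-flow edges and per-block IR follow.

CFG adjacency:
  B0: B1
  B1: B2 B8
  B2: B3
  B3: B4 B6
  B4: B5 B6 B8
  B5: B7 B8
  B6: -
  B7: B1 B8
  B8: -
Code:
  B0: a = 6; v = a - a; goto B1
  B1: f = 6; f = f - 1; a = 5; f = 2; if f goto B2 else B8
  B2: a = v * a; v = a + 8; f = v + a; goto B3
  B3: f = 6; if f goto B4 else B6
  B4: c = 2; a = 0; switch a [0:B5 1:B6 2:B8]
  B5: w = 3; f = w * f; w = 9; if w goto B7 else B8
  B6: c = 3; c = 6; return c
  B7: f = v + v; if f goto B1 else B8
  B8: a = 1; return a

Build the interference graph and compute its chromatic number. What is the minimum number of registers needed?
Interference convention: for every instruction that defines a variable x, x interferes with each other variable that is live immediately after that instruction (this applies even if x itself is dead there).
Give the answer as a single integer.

Answer: 3

Working:
Per-block:
  B0: {a,v} / ∅
  B1: {a,f} / ∅
  B2: {a,f,v} / {a,v}
  B3: {f} / ∅
  B4: {a,c} / ∅
  B5: {f,w} / {f}
  B6: {c} / ∅
  B7: {f} / {v}
  B8: {a} / ∅

Backward fixpoint:
  B0 li=∅ lo={v}
  B1 li={v} lo={a,v}
  B2 li={a,v} lo={v}
  B3 li={v} lo={f,v}
  B4 li={f,v} lo={f,v}
  B5 li={f,v} lo={v}
  B6 li=∅ lo=∅
  B7 li={v} lo={v}
  B8 li=∅ lo=∅

Conflict graph:
  a: {f,v}
  c: {f,v}
  f: {a,c,v,w}
  v: {a,c,f,w}
  w: {f,v}

Registers:
  {a,f,v} pairwise interfere (3-clique) ⇒ χ ≥ 3
  3-colouring: r0={f}  r1={v}  r2={a,c,w}
  χ = 3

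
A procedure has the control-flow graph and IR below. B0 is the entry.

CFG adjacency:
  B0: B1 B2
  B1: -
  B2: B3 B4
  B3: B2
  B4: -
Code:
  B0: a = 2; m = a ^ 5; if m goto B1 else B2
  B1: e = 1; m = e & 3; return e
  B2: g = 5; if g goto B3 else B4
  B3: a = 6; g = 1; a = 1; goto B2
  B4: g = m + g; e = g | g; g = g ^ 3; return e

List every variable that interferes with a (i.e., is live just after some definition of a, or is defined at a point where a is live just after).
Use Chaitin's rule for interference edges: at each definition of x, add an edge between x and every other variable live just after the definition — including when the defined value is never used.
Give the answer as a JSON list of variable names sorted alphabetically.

Answer: ["m"]

Analysis:
Per-block:
  B0: {a,m} / ∅
  B1: {e,m} / ∅
  B2: {g} / ∅
  B3: {a,g} / ∅
  B4: {e,g} / {g,m}

Live sets:
  live B0: ∅→{m}
  live B1: ∅→∅
  live B2: {m}→{g,m}
  live B3: {m}→{m}
  live B4: {g,m}→∅

Conflict graph:
  a: {m}
  e: {g,m}
  g: {e,m}
  m: {a,e,g}

N(a) = ["m"]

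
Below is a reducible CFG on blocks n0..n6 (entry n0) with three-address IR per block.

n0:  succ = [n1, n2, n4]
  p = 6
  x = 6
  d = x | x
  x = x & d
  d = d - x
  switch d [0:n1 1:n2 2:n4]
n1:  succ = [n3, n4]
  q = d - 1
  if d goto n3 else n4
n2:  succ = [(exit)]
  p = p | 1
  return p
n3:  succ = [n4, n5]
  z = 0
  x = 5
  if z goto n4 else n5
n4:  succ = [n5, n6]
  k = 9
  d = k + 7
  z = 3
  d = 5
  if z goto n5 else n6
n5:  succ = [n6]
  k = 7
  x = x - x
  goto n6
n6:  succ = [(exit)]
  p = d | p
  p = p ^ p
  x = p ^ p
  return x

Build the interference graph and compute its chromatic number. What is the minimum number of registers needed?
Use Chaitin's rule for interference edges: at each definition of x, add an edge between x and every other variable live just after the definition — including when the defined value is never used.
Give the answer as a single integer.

Block summaries:
  n0: {d,p,x} / ∅
  n1: {q} / {d}
  n2: {p} / {p}
  n3: {x,z} / ∅
  n4: {d,k,z} / ∅
  n5: {k,x} / {x}
  n6: {p,x} / {d,p}

Live sets:
  n0: in=∅ out={d,p,x}
  n1: in={d,p,x} out={d,p,x}
  n2: in={p} out=∅
  n3: in={d,p} out={d,p,x}
  n4: in={p,x} out={d,p,x}
  n5: in={d,p,x} out={d,p}
  n6: in={d,p} out=∅

Interference:
  d↔{k,p,q,x,z}
  k↔{d,p,x}
  p↔{d,k,q,x,z}
  q↔{d,p,x}
  x↔{d,k,p,q,z}
  z↔{d,p,x}

Chromatic number:
  lower bound: {d,k,p,x} mutually conflict ⇒ χ ≥ 4
  assign d→R0 k→R3 p→R1 q→R3 x→R2 z→R3 — no edge inside a register ⇒ χ ≤ 4
  χ = 4

Answer: 4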